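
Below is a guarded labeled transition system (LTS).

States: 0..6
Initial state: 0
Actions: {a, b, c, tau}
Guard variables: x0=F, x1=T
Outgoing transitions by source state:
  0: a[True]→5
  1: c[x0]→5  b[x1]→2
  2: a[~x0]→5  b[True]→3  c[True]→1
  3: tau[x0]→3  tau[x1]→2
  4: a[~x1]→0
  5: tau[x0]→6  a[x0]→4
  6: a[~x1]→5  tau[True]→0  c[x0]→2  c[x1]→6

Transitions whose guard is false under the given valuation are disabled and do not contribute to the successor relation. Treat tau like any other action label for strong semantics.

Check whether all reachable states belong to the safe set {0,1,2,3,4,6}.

Answer: INVARIANT VIOLATED at state 5

Analysis:
Safe = {0,1,2,3,4,6}
Reach set: {0,5}
  0: safe
  5: VIOLATES
reach 5 via a — violates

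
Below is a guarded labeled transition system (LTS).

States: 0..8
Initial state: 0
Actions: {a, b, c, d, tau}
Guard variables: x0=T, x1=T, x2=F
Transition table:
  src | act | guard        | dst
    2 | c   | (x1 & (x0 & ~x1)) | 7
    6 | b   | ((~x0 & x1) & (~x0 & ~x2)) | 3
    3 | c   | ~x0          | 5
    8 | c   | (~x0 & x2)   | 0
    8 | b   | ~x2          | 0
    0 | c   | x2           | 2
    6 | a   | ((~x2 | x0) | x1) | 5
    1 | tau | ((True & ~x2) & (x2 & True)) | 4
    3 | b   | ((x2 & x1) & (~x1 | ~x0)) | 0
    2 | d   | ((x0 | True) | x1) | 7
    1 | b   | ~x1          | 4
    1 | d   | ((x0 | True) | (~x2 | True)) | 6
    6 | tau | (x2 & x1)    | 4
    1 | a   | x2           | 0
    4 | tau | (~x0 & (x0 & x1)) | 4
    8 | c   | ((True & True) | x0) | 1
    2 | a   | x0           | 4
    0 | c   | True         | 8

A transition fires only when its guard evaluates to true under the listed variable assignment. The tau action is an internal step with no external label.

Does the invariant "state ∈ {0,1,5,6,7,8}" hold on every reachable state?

Safe = {0,1,5,6,7,8}
R = {0,1,5,6,8}
  0: ok
  1: ok
  5: ok
  6: ok
  8: ok

Answer: INVARIANT HOLDS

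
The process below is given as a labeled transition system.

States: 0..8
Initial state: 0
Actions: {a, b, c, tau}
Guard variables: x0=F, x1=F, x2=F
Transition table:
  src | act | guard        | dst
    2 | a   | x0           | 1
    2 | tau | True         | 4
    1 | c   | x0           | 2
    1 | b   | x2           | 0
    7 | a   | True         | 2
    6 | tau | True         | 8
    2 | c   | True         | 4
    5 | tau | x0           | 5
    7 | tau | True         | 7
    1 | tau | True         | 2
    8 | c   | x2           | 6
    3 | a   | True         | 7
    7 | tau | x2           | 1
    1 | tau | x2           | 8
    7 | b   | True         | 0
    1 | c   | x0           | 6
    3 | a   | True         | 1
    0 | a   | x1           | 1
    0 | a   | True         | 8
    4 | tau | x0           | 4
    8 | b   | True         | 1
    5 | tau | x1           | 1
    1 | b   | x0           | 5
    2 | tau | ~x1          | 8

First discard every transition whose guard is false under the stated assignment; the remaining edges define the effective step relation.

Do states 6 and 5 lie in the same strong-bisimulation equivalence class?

Answer: NOT BISIMILAR

Working:
Bisimulation quotient by refinement:
  π0 = {{0,1,2,3,4,5,6,7,8}}
  π1 = {{0,3},{1,6},{2},{4,5},{7},{8}}
  π2 = {{0},{1},{2},{3},{4,5},{6},{7},{8}}
stable after 3 split(s): 8 block(s)
[6]={6}  [5]={4,5}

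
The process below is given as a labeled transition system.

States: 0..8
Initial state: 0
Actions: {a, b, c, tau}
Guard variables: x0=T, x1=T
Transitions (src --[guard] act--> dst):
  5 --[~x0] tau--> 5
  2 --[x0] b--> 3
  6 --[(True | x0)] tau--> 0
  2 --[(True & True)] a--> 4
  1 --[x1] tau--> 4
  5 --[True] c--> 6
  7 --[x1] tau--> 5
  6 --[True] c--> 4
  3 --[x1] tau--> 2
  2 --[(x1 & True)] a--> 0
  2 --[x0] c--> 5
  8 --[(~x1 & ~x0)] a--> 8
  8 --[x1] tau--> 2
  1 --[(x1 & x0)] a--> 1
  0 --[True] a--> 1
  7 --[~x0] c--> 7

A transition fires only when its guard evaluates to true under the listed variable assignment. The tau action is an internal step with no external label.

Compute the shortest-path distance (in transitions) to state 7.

Answer: UNREACHABLE

Analysis:
BFS to 7:
  depth 0: {0}
  depth 1: {1}
  depth 2: {4}
7 never appears.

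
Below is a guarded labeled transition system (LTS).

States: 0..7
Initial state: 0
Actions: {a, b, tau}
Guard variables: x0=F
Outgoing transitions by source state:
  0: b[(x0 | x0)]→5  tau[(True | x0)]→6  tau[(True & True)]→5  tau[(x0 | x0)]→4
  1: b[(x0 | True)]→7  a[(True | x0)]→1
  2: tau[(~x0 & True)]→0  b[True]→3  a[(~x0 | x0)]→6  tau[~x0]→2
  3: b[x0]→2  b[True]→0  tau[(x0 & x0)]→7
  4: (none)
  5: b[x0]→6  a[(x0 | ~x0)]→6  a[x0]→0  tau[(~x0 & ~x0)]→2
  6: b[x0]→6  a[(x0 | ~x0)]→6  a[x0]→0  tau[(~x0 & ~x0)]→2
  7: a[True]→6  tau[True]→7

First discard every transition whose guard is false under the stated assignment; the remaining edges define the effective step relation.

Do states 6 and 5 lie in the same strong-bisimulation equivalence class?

Answer: BISIMILAR

Trace:
Refine partition for ~:
  P[0] = {{0,1,2,3,4,5,6,7}}
  P[1] = {{0},{1},{2},{3},{4},{5,6,7}}
  P[2] = {{0},{1},{2},{3},{4},{5,6},{7}}
Fixed point at round 3; 7 class(es).
[6]={5,6}  [5]={5,6}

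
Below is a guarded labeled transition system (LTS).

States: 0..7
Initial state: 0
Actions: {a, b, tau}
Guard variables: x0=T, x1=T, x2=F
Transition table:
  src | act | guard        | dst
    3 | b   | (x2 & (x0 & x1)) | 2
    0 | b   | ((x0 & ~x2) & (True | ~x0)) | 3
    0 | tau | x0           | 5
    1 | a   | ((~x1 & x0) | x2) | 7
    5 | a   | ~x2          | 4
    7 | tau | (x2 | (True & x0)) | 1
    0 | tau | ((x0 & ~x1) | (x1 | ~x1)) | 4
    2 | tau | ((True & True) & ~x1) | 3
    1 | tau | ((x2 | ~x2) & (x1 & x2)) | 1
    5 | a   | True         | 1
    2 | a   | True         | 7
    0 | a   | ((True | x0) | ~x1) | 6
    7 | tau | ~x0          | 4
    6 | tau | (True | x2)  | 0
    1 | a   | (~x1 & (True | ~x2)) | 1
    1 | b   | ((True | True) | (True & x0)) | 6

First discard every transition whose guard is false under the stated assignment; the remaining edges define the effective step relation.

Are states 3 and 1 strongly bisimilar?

Answer: NOT BISIMILAR

Trace:
Compute ~ classes (split until stable):
  P[0] = {{0,1,2,3,4,5,6,7}}
  P[1] = {{0},{1},{2,5},{3,4},{6,7}}
  P[2] = {{0},{1},{2},{3,4},{5},{6},{7}}
7 equivalence class(es) (converged in 3)
[3]={3,4}  [1]={1}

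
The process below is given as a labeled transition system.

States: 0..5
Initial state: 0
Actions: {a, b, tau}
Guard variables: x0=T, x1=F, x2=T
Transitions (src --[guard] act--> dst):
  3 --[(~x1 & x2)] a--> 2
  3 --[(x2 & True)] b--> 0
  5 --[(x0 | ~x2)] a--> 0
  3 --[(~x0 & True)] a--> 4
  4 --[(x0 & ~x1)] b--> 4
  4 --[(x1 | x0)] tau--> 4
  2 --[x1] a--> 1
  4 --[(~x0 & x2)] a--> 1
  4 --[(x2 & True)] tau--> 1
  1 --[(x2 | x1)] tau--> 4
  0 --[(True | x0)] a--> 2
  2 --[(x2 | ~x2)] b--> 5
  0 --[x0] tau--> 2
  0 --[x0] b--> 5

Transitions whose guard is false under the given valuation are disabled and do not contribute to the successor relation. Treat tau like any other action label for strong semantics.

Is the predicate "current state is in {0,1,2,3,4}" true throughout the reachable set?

Inv-set: {0,1,2,3,4}
Reachable = {0,2,5}
  0: ✓
  2: ✓
  5: VIOLATES
witness against invariant: b → 5

Answer: INVARIANT VIOLATED at state 5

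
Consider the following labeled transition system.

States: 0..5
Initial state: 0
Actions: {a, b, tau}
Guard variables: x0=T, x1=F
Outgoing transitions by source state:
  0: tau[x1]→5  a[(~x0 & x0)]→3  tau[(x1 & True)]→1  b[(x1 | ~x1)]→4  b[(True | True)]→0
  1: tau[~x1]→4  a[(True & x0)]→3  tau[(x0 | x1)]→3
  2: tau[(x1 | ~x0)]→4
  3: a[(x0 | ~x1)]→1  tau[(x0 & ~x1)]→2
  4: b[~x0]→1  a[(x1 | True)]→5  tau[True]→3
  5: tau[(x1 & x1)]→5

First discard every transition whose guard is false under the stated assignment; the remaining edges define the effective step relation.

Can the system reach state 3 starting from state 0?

9 transition(s) survive guard evaluation.
L0 = {0}
L1 = {4}  cumulative {0,4}
L2 = {3,5}  cumulative {0,3,4,5}
L3 = {1,2}  cumulative {0,1,2,3,4,5}
Reachable = {0,1,2,3,4,5}
witness 3: b·tau

Answer: REACHABLE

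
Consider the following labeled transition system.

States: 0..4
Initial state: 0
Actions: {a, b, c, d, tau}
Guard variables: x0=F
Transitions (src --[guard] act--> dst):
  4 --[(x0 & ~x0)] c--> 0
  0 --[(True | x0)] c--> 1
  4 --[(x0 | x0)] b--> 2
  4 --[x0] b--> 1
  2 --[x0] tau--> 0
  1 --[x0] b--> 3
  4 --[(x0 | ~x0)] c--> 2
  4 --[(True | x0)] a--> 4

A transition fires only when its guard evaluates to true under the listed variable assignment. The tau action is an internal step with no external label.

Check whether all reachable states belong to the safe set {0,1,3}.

Safe = {0,1,3}
Reachable = {0,1}
  0: ✓
  1: ✓

Answer: INVARIANT HOLDS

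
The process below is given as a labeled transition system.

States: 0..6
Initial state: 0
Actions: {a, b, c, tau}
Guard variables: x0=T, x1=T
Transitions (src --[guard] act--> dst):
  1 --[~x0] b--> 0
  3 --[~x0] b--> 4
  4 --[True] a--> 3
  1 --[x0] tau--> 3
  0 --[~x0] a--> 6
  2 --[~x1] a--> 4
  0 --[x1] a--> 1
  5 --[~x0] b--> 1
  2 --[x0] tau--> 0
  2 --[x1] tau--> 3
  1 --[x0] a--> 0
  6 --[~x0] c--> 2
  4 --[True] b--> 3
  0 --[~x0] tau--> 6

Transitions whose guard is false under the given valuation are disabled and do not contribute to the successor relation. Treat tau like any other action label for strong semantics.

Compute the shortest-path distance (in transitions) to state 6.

Answer: UNREACHABLE

Working:
Breadth-first toward 6:
  depth 0: {0}
  depth 1: {1}
  depth 2: {3}
6 never appears.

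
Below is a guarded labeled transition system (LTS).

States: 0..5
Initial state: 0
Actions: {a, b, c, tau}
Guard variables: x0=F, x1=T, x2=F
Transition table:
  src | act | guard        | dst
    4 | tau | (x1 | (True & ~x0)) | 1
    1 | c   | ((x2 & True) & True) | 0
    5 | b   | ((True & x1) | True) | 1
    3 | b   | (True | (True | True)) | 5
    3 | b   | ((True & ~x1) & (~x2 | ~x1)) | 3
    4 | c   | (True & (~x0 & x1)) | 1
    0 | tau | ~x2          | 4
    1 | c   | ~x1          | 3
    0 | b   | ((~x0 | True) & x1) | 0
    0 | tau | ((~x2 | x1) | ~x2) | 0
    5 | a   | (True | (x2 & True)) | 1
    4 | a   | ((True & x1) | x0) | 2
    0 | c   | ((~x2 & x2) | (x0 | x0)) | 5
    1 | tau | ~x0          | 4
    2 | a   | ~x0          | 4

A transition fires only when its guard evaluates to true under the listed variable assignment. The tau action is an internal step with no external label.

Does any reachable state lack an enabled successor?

Answer: DEADLOCK-FREE

Trace:
Reach set: {0,1,2,4}
  0: b→0  tau→0  tau→4  [3 exit(s)]
  1: tau→4  [1 exit(s)]
  2: a→4  [1 exit(s)]
  4: a→2  c→1  tau→1  [3 exit(s)]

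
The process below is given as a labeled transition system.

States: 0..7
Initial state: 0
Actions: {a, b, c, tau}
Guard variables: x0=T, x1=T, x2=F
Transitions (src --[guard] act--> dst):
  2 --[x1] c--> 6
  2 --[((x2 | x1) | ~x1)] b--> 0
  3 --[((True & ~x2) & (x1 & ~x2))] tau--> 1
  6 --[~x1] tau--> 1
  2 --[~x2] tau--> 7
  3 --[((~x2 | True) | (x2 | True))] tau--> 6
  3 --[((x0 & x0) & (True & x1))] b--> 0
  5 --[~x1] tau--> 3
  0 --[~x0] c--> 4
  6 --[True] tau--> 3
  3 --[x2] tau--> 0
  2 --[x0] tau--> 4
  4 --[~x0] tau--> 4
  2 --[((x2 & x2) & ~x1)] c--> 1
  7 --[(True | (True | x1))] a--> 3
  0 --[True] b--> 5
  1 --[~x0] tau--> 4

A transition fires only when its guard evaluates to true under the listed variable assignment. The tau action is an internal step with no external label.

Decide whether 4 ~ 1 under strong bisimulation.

Answer: BISIMILAR

Trace:
Bisimulation quotient by refinement:
  P[0] = {{0,1,2,3,4,5,6,7}}
  P[1] = {{0},{1,4,5},{2},{3},{6},{7}}
Fixed point at round 2; 6 class(es).
4∈{1,4,5}, 1∈{1,4,5}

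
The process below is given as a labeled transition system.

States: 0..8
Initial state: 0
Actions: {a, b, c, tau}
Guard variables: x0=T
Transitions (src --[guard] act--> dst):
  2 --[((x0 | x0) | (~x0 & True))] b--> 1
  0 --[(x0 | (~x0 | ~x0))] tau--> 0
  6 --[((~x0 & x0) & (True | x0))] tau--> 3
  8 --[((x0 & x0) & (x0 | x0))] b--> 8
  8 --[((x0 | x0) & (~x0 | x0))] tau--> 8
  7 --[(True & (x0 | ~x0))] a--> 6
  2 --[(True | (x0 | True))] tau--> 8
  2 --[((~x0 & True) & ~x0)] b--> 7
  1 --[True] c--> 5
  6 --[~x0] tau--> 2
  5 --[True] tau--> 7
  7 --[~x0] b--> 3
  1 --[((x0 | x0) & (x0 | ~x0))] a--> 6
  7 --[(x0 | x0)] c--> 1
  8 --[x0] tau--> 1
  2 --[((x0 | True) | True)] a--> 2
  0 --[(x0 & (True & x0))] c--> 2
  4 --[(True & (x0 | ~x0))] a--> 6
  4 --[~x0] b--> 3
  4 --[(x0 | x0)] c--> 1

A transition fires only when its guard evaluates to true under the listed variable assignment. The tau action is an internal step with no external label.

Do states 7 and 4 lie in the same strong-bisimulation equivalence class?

Answer: BISIMILAR

Analysis:
Compute ~ classes (split until stable):
  round 0: {{0,1,2,3,4,5,6,7,8}}
  round 1: {{0},{1,4,7},{2},{3,6},{5},{8}}
  round 2: {{0},{1},{2},{3,6},{4,7},{5},{8}}
Fixed point at round 3; 7 class(es).
7∈{4,7}, 4∈{4,7}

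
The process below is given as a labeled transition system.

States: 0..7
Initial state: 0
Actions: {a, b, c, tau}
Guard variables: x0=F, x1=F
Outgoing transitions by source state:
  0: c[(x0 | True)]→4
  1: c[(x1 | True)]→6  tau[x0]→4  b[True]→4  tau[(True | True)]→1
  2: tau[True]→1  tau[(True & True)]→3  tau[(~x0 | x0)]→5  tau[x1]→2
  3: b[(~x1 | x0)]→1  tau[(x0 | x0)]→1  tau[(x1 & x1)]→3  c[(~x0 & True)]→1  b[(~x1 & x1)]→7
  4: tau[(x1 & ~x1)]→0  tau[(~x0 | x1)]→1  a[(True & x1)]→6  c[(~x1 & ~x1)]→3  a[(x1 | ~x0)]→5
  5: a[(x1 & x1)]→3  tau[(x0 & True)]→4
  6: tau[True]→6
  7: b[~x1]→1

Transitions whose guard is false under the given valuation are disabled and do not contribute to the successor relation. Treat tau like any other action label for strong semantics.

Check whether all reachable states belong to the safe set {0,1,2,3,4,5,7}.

Answer: INVARIANT VIOLATED at state 6

Trace:
Allowed set {0,1,2,3,4,5,7}
Reachable = {0,1,3,4,5,6}
  0: ok
  1: ok
  3: ok
  4: ok
  5: ok
  6: outside
witness against invariant: c·tau·c → 6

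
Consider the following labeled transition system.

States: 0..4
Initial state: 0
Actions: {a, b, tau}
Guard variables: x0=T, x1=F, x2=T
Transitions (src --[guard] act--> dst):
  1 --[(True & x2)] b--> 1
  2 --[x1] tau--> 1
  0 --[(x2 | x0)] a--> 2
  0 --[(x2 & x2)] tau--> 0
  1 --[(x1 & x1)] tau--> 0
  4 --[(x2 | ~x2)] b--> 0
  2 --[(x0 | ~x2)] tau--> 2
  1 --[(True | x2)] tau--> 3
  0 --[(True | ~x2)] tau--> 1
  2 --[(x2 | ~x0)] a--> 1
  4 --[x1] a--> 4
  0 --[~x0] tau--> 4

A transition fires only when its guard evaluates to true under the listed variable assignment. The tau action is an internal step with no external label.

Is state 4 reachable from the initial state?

Guard filter leaves 8 enabled edge(s).
L0 = {0}
L1 = {1,2}  total {0,1,2}
L2 = {3}  total {0,1,2,3}
Reach set: {0,1,2,3}

Answer: UNREACHABLE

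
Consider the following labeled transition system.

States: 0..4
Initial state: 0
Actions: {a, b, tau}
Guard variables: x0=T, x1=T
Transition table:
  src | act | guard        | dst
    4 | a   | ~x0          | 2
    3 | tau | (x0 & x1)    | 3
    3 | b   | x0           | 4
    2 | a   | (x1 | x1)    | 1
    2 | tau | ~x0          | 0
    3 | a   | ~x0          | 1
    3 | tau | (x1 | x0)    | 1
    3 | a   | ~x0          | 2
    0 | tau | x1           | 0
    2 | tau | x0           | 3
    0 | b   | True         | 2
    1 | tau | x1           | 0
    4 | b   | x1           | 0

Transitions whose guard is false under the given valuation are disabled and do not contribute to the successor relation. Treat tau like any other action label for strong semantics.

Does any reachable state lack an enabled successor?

Answer: DEADLOCK-FREE

Working:
R = {0,1,2,3,4}
  0: b→2  tau→0  [2 out]
  1: tau→0  [1 out]
  2: a→1  tau→3  [2 out]
  3: b→4  tau→1  tau→3  [3 out]
  4: b→0  [1 out]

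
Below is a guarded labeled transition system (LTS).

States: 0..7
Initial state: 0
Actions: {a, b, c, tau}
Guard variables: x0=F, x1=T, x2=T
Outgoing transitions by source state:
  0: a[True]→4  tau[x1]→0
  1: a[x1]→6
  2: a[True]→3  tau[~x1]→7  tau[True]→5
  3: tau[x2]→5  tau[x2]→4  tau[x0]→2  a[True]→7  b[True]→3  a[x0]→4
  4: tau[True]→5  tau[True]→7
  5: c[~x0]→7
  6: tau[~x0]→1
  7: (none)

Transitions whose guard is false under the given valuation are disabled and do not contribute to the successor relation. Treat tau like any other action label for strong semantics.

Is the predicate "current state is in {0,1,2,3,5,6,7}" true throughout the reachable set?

Answer: INVARIANT VIOLATED at state 4

Analysis:
Safe = {0,1,2,3,5,6,7}
Reachable = {0,4,5,7}
  0: safe
  4: outside
  5: safe
  7: safe
counterexample path to 4: a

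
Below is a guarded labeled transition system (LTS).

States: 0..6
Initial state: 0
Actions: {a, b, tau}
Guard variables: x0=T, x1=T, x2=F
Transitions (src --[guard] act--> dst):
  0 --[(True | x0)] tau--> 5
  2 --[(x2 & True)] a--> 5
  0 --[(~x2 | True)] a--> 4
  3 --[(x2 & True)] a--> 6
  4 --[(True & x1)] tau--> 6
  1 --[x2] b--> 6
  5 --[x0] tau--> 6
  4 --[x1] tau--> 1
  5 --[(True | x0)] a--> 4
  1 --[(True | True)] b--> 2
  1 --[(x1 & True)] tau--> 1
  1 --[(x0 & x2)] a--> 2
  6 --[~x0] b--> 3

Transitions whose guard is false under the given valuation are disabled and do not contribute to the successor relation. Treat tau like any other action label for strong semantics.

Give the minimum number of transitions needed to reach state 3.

BFS to 3:
  depth 0: {0}
  depth 1: {4,5}
  depth 2: {1,6}
  depth 3: {2}
3 never appears.

Answer: UNREACHABLE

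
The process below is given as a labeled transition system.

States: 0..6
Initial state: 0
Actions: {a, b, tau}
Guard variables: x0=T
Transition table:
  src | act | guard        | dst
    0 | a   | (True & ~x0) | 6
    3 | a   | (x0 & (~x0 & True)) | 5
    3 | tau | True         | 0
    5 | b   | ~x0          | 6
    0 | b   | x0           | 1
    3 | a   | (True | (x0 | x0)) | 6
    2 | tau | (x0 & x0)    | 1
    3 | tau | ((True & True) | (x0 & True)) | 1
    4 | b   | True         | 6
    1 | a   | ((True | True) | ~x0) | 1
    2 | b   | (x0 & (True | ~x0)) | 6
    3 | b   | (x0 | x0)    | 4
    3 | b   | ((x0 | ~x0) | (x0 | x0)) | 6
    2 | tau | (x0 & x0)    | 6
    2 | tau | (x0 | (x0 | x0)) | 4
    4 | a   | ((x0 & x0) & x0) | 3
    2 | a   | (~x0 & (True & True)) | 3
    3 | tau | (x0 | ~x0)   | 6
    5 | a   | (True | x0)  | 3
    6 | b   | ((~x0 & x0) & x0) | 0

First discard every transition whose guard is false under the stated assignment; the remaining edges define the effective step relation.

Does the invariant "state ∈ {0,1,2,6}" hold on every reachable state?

Answer: INVARIANT HOLDS

Working:
Inv-set: {0,1,2,6}
R = {0,1}
  0: ✓
  1: ✓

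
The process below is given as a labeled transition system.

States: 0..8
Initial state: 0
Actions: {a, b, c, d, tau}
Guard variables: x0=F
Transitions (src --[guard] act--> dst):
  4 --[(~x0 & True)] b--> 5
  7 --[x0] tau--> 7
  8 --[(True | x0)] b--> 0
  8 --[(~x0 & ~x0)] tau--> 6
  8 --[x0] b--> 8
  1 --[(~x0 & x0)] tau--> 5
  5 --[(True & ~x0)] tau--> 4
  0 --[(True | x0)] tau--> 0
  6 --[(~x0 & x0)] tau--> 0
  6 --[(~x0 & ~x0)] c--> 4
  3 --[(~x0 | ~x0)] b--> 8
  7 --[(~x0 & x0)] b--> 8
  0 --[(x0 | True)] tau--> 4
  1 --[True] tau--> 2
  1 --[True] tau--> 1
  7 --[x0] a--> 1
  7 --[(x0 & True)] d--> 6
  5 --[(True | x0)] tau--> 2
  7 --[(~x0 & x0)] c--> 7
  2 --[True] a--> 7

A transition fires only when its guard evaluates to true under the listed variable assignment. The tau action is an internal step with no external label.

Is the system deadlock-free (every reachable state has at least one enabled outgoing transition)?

Answer: DEADLOCK at state 7

Working:
Reachable = {0,2,4,5,7}
  0: tau→0  tau→4  [deg 2]
  2: a→7  [deg 1]
  4: b→5  [deg 1]
  5: tau→2  tau→4  [deg 2]
  7: ∅  [STUCK]
Path to 7: tau·b·tau·a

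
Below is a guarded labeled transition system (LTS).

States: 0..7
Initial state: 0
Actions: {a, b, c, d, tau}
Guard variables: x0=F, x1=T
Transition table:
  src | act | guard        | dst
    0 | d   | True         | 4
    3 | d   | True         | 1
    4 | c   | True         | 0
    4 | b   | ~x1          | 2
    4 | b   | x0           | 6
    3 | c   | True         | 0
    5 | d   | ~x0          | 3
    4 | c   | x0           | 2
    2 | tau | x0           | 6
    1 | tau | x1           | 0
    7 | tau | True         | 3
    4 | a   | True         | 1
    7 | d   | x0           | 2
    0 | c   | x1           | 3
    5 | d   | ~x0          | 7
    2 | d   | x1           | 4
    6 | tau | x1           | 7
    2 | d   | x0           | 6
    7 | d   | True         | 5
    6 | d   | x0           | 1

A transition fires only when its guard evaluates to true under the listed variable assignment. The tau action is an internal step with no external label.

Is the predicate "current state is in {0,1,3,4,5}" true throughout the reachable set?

Answer: INVARIANT HOLDS

Working:
Allowed set {0,1,3,4,5}
Reachable = {0,1,3,4}
  0: safe
  1: safe
  3: safe
  4: safe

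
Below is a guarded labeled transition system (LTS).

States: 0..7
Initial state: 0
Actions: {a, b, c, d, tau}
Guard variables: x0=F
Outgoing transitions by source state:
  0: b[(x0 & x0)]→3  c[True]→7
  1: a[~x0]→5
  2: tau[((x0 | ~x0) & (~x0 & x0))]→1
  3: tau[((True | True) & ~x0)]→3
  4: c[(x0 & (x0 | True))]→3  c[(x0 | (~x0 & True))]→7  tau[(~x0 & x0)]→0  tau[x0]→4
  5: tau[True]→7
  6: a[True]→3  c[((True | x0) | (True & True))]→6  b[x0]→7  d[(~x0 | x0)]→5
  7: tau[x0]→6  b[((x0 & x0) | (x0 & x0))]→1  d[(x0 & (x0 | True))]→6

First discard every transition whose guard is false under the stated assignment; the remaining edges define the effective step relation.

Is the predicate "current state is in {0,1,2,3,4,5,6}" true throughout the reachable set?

Answer: INVARIANT VIOLATED at state 7

Trace:
Allowed set {0,1,2,3,4,5,6}
Reachable = {0,7}
  0: ✓
  7: ✗ unsafe
counterexample path to 7: c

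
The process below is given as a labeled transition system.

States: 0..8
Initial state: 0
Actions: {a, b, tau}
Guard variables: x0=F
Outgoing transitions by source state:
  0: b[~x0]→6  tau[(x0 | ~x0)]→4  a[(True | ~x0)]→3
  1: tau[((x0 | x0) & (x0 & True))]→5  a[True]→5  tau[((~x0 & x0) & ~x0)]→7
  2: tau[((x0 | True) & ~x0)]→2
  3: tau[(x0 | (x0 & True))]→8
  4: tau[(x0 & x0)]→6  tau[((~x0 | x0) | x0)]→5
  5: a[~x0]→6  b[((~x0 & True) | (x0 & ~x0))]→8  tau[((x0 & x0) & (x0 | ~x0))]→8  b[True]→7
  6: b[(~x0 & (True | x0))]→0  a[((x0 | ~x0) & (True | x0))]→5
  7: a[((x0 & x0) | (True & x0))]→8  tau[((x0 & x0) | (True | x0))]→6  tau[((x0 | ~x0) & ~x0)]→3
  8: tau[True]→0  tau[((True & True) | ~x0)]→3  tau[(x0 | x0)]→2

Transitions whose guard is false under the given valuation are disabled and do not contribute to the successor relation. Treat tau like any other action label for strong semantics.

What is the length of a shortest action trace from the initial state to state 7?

Answer: 3

Working:
Breadth-first toward 7:
  Layer 0: {0}
  Layer 1: {3,4,6}
  Layer 2: {5}
  Layer 3: {7,8}
first hit 7 at d=3 via b·a·b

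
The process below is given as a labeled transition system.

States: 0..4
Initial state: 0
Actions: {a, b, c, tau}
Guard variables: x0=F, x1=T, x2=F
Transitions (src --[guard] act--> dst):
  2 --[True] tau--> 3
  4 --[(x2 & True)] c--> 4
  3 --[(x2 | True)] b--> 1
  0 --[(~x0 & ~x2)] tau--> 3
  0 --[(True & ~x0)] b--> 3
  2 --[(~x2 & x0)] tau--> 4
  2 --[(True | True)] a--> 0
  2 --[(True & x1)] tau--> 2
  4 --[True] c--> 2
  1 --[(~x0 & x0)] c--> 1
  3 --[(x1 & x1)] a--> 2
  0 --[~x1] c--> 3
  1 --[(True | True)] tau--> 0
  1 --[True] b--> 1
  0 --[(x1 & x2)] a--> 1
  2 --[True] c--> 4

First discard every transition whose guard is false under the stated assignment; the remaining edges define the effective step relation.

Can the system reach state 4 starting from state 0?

Answer: REACHABLE

Trace:
Guard filter leaves 11 enabled edge(s).
L0 = {0}
L1 = {3}  cumulative {0,3}
L2 = {1,2}  cumulative {0,1,2,3}
L3 = {4}  cumulative {0,1,2,3,4}
Reachable = {0,1,2,3,4}
witness 4: tau·a·c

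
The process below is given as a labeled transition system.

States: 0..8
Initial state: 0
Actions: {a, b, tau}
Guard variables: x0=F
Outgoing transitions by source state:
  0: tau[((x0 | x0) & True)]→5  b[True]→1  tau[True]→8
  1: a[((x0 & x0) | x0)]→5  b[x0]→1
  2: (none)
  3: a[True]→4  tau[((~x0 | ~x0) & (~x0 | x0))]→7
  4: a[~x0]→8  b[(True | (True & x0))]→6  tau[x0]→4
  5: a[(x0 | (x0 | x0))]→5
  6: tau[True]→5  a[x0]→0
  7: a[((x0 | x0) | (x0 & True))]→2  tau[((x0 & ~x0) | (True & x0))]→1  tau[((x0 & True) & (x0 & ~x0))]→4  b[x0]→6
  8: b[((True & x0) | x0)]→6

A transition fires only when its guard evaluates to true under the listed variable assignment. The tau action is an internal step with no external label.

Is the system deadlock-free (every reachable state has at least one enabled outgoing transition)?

Answer: DEADLOCK at state 1

Working:
Reachable = {0,1,8}
  0: b→1  tau→8  [deg 2]
  1: ∅  [deadlock]
  8: ∅  [deadlock]
Path to 1: b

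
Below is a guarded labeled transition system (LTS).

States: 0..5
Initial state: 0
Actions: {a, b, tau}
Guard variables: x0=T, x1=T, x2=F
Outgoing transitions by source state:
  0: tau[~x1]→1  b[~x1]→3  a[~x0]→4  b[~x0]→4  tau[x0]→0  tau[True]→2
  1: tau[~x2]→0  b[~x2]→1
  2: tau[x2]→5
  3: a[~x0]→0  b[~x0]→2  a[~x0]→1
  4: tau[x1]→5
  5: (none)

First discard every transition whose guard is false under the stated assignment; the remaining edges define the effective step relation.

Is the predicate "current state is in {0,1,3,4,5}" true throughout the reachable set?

Safe = {0,1,3,4,5}
Reachable = {0,2}
  0: ✓
  2: outside
reach 2 via tau — violates

Answer: INVARIANT VIOLATED at state 2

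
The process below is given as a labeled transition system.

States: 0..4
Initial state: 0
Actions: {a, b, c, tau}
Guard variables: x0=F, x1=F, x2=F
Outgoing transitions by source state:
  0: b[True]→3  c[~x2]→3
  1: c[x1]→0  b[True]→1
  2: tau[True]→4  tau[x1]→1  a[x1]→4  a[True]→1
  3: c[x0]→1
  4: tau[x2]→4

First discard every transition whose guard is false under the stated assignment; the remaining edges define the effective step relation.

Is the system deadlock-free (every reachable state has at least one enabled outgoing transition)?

Reachable = {0,3}
  0: b→3  c→3  [2 exit(s)]
  3: ∅  [deadlock]
trace reaching 3: b

Answer: DEADLOCK at state 3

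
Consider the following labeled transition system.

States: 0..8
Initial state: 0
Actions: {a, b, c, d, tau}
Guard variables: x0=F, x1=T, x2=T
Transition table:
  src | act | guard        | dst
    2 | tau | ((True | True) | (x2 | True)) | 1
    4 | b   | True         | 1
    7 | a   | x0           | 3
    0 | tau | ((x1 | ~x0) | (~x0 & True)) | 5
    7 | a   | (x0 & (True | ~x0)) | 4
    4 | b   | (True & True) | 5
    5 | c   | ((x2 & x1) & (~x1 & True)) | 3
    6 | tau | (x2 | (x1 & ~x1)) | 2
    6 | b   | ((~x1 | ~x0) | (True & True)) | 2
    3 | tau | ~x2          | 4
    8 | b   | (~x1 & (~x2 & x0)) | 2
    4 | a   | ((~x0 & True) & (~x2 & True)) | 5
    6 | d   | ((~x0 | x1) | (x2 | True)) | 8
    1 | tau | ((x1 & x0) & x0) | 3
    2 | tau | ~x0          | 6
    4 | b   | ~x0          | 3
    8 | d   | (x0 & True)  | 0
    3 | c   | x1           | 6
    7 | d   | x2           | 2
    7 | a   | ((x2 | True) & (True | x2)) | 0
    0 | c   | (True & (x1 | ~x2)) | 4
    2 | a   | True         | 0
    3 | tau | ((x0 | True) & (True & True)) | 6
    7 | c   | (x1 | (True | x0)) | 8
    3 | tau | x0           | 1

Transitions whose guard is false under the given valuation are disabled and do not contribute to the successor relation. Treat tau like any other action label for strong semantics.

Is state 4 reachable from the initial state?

Answer: REACHABLE

Analysis:
16 transition(s) survive guard evaluation.
L0 = {0}
L1 = {4,5}  now seen {0,4,5}
L2 = {1,3}  now seen {0,1,3,4,5}
L3 = {6}  now seen {0,1,3,4,5,6}
L4 = {2,8}  now seen {0,1,2,3,4,5,6,8}
R = {0,1,2,3,4,5,6,8}
trace reaching 4: c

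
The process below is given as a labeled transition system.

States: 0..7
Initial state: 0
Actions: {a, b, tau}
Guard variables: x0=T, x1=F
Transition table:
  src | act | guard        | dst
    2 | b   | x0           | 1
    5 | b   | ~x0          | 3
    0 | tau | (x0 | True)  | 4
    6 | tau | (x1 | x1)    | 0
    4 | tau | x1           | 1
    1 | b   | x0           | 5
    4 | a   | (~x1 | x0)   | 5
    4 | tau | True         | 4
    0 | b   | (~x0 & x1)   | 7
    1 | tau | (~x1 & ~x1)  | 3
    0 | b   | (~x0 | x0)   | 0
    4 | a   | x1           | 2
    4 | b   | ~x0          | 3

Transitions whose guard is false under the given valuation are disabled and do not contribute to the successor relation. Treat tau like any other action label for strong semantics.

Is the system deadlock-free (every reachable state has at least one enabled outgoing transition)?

Reach set: {0,4,5}
  0: b→0  tau→4  [2 exit(s)]
  4: a→5  tau→4  [2 exit(s)]
  5: ∅  [deadlock]
witness 5: tau·a

Answer: DEADLOCK at state 5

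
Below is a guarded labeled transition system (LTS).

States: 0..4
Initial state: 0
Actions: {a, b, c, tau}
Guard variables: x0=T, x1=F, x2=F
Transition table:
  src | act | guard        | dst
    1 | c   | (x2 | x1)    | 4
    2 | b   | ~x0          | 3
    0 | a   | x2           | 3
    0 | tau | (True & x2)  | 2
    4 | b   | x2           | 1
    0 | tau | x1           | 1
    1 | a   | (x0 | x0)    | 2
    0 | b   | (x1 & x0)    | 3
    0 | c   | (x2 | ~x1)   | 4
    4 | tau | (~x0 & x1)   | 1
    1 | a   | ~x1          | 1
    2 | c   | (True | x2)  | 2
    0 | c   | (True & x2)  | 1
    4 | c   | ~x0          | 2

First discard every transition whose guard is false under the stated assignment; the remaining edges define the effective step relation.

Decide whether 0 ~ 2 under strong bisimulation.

Answer: NOT BISIMILAR

Trace:
Compute ~ classes (split until stable):
  round 0: {{0,1,2,3,4}}
  round 1: {{0,2},{1},{3,4}}
  round 2: {{0},{1},{2},{3,4}}
stable after 3 split(s): 4 block(s)
[0]={0}  [2]={2}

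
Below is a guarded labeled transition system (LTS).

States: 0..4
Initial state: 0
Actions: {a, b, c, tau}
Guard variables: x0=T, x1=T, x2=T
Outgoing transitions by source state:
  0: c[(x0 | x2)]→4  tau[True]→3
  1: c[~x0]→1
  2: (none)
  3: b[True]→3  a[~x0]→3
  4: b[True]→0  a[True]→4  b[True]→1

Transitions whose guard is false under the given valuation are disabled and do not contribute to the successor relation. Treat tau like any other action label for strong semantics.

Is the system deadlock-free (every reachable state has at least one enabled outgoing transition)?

R = {0,1,3,4}
  0: c→4  tau→3  [deg 2]
  1: ∅  [STUCK]
  3: b→3  [deg 1]
  4: a→4  b→0  b→1  [deg 3]
Path to 1: c·b

Answer: DEADLOCK at state 1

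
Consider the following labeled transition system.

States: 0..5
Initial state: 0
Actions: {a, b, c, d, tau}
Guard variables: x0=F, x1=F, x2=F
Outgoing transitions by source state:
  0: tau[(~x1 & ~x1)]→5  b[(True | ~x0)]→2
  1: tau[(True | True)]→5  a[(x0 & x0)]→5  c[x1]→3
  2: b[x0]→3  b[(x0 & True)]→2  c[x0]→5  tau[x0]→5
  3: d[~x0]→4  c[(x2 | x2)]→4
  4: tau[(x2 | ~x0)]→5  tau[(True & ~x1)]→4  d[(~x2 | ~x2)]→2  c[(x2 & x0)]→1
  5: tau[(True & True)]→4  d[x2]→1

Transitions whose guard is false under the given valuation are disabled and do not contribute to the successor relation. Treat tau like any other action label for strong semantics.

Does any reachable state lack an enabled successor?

Reachable = {0,2,4,5}
  0: b→2  tau→5  [deg 2]
  2: ∅  [deadlock]
  4: d→2  tau→4  tau→5  [deg 3]
  5: tau→4  [deg 1]
trace reaching 2: b

Answer: DEADLOCK at state 2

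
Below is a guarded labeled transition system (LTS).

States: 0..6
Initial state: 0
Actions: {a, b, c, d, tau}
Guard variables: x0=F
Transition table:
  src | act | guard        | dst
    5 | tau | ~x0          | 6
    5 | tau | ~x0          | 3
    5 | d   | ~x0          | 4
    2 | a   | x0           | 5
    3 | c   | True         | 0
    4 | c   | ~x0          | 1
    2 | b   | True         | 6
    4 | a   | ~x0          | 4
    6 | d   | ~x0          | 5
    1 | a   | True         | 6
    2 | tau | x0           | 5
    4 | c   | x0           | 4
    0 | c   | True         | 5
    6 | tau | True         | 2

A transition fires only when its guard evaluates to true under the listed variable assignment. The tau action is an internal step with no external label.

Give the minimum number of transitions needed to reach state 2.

Answer: 3

Working:
BFS to 2:
  Layer 0: {0}
  Layer 1: {5}
  Layer 2: {3,4,6}
  Layer 3: {1,2}
first hit 2 at d=3 via c·tau·tau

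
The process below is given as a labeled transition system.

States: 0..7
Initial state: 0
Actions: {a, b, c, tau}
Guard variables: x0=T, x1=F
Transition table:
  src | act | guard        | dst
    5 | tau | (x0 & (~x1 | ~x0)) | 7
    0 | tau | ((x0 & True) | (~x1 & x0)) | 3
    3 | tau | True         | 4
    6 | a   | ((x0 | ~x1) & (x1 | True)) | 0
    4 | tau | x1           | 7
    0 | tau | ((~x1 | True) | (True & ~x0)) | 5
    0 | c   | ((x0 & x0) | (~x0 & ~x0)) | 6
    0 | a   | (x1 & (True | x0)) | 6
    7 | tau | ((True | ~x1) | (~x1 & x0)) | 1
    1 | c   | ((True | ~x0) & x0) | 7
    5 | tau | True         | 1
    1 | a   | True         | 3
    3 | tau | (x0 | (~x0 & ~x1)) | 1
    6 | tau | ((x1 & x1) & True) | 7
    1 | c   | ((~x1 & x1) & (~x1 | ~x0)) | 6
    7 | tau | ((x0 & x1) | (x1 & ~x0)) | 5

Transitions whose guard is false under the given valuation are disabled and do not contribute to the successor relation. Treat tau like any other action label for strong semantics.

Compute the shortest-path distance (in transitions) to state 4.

Breadth-first toward 4:
  L0 = {0}
  L1 = {3,5,6}
  L2 = {1,4,7}
depth(4)=2, e.g. tau·tau

Answer: 2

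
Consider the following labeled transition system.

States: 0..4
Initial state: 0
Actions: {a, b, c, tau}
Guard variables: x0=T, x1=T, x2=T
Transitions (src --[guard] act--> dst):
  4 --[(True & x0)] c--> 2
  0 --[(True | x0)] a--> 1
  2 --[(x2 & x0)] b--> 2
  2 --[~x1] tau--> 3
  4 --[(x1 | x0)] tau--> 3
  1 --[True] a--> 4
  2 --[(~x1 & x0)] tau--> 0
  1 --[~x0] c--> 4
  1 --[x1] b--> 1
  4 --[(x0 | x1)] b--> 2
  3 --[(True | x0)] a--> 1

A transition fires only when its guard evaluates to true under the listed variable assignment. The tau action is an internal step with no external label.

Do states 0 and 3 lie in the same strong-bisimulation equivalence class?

Bisimulation quotient by refinement:
  π0 = {{0,1,2,3,4}}
  π1 = {{0,3},{1},{2},{4}}
stable after 2 split(s): 4 block(s)
class of 0: {0,3}; class of 3: {0,3}

Answer: BISIMILAR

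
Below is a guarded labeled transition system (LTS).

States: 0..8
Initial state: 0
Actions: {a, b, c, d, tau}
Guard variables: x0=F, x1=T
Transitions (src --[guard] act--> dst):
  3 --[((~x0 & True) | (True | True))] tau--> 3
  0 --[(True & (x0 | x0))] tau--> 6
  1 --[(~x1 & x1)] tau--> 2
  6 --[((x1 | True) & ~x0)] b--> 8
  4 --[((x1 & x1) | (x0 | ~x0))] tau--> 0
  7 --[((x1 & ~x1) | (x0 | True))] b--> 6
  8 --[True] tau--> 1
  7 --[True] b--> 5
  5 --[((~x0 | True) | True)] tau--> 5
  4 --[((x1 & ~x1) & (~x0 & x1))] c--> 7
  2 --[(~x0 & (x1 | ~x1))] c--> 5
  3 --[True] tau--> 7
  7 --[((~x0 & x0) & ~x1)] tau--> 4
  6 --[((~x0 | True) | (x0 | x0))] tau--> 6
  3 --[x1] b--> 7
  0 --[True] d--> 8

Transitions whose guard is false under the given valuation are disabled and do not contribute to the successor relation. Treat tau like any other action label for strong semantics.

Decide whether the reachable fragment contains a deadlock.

Answer: DEADLOCK at state 1

Trace:
Reach set: {0,1,8}
  0: d→8  [deg 1]
  1: ∅  [deadlock]
  8: tau→1  [deg 1]
witness 1: d·tau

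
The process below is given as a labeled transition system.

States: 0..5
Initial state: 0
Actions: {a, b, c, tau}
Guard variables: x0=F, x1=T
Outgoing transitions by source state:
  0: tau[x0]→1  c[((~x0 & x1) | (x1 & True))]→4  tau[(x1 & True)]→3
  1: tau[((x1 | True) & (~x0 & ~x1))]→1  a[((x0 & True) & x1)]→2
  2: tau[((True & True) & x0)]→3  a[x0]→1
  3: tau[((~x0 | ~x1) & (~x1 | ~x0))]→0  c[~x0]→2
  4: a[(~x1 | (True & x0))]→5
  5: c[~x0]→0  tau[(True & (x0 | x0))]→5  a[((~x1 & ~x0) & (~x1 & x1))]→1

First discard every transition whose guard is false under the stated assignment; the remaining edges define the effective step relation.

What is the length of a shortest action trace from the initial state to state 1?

Answer: UNREACHABLE

Working:
Breadth-first toward 1:
  L0 = {0}
  L1 = {3,4}
  L2 = {2}
1 never appears.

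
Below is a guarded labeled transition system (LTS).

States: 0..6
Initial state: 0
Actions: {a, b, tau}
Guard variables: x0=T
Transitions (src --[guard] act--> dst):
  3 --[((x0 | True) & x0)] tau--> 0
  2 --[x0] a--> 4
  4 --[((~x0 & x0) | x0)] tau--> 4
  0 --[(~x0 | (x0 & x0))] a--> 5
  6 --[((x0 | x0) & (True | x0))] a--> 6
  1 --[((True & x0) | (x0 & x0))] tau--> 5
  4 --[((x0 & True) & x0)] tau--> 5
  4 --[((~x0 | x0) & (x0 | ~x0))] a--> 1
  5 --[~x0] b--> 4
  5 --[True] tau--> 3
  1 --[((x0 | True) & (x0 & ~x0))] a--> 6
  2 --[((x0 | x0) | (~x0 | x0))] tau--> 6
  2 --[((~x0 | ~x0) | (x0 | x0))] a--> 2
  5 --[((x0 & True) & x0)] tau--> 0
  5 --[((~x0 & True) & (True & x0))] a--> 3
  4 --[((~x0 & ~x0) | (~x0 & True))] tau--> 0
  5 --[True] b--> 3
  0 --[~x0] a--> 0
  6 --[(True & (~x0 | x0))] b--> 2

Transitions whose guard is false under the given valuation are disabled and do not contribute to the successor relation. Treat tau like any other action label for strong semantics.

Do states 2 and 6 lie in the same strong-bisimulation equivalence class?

Answer: NOT BISIMILAR

Analysis:
Compute ~ classes (split until stable):
  round 0: {{0,1,2,3,4,5,6}}
  round 1: {{0},{1,3},{2,4},{5},{6}}
  round 2: {{0},{1},{2},{3},{4},{5},{6}}
Fixed point at round 3; 7 class(es).
[2]={2}  [6]={6}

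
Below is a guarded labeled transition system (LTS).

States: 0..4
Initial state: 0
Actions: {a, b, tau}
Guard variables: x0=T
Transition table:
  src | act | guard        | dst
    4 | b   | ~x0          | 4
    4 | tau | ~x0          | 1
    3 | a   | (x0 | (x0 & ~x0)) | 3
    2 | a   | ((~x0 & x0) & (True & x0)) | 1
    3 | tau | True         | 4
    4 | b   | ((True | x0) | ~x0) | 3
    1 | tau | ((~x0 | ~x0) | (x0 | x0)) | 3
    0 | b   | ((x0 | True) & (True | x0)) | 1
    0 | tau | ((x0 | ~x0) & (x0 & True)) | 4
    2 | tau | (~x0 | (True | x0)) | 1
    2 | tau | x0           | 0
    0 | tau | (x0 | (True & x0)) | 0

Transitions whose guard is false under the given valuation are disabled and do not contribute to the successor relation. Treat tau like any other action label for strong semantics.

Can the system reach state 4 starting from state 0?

Answer: REACHABLE

Working:
Guard filter leaves 9 enabled edge(s).
Layer 0: {0}
Layer 1: {1,4}  cumulative {0,1,4}
Layer 2: {3}  cumulative {0,1,3,4}
Reach set: {0,1,3,4}
trace reaching 4: tau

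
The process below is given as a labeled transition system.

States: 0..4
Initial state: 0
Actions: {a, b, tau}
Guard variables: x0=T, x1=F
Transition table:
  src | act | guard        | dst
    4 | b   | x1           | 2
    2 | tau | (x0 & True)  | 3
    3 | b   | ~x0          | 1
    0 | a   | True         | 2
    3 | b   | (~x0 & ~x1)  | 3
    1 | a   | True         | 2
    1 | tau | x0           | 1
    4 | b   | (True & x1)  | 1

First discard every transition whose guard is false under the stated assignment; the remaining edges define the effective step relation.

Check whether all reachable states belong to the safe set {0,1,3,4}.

Answer: INVARIANT VIOLATED at state 2

Working:
Allowed set {0,1,3,4}
Reach set: {0,2,3}
  0: ok
  2: ✗ unsafe
  3: ok
witness against invariant: a → 2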